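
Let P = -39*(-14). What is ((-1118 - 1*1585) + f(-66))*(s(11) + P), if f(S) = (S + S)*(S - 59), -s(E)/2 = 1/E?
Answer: 82837188/11 ≈ 7.5307e+6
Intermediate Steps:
P = 546
s(E) = -2/E
f(S) = 2*S*(-59 + S) (f(S) = (2*S)*(-59 + S) = 2*S*(-59 + S))
((-1118 - 1*1585) + f(-66))*(s(11) + P) = ((-1118 - 1*1585) + 2*(-66)*(-59 - 66))*(-2/11 + 546) = ((-1118 - 1585) + 2*(-66)*(-125))*(-2*1/11 + 546) = (-2703 + 16500)*(-2/11 + 546) = 13797*(6004/11) = 82837188/11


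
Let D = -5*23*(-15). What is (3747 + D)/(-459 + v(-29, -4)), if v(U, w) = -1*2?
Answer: -5472/461 ≈ -11.870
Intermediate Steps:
D = 1725 (D = -115*(-15) = 1725)
v(U, w) = -2
(3747 + D)/(-459 + v(-29, -4)) = (3747 + 1725)/(-459 - 2) = 5472/(-461) = 5472*(-1/461) = -5472/461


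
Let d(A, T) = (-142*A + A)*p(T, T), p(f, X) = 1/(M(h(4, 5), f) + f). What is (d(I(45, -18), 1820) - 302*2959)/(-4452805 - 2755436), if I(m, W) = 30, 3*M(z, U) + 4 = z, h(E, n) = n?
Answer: 4880060588/39364204101 ≈ 0.12397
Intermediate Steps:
M(z, U) = -4/3 + z/3
p(f, X) = 1/(⅓ + f) (p(f, X) = 1/((-4/3 + (⅓)*5) + f) = 1/((-4/3 + 5/3) + f) = 1/(⅓ + f))
d(A, T) = -423*A/(1 + 3*T) (d(A, T) = (-142*A + A)*(3/(1 + 3*T)) = (-141*A)*(3/(1 + 3*T)) = -423*A/(1 + 3*T))
(d(I(45, -18), 1820) - 302*2959)/(-4452805 - 2755436) = (-423*30/(1 + 3*1820) - 302*2959)/(-4452805 - 2755436) = (-423*30/(1 + 5460) - 893618)/(-7208241) = (-423*30/5461 - 893618)*(-1/7208241) = (-423*30*1/5461 - 893618)*(-1/7208241) = (-12690/5461 - 893618)*(-1/7208241) = -4880060588/5461*(-1/7208241) = 4880060588/39364204101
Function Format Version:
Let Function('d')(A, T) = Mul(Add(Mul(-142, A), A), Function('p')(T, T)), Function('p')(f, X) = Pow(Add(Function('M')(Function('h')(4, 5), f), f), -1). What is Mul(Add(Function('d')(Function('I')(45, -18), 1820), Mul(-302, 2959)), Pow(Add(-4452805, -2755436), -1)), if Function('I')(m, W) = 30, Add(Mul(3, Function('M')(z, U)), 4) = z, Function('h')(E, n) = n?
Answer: Rational(4880060588, 39364204101) ≈ 0.12397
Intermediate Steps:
Function('M')(z, U) = Add(Rational(-4, 3), Mul(Rational(1, 3), z))
Function('p')(f, X) = Pow(Add(Rational(1, 3), f), -1) (Function('p')(f, X) = Pow(Add(Add(Rational(-4, 3), Mul(Rational(1, 3), 5)), f), -1) = Pow(Add(Add(Rational(-4, 3), Rational(5, 3)), f), -1) = Pow(Add(Rational(1, 3), f), -1))
Function('d')(A, T) = Mul(-423, A, Pow(Add(1, Mul(3, T)), -1)) (Function('d')(A, T) = Mul(Add(Mul(-142, A), A), Mul(3, Pow(Add(1, Mul(3, T)), -1))) = Mul(Mul(-141, A), Mul(3, Pow(Add(1, Mul(3, T)), -1))) = Mul(-423, A, Pow(Add(1, Mul(3, T)), -1)))
Mul(Add(Function('d')(Function('I')(45, -18), 1820), Mul(-302, 2959)), Pow(Add(-4452805, -2755436), -1)) = Mul(Add(Mul(-423, 30, Pow(Add(1, Mul(3, 1820)), -1)), Mul(-302, 2959)), Pow(Add(-4452805, -2755436), -1)) = Mul(Add(Mul(-423, 30, Pow(Add(1, 5460), -1)), -893618), Pow(-7208241, -1)) = Mul(Add(Mul(-423, 30, Pow(5461, -1)), -893618), Rational(-1, 7208241)) = Mul(Add(Mul(-423, 30, Rational(1, 5461)), -893618), Rational(-1, 7208241)) = Mul(Add(Rational(-12690, 5461), -893618), Rational(-1, 7208241)) = Mul(Rational(-4880060588, 5461), Rational(-1, 7208241)) = Rational(4880060588, 39364204101)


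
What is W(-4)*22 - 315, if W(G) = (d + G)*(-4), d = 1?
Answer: -51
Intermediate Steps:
W(G) = -4 - 4*G (W(G) = (1 + G)*(-4) = -4 - 4*G)
W(-4)*22 - 315 = (-4 - 4*(-4))*22 - 315 = (-4 + 16)*22 - 315 = 12*22 - 315 = 264 - 315 = -51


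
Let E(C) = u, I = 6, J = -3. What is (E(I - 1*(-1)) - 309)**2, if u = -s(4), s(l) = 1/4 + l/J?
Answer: 13653025/144 ≈ 94813.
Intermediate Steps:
s(l) = 1/4 - l/3 (s(l) = 1/4 + l/(-3) = 1*(1/4) + l*(-1/3) = 1/4 - l/3)
u = 13/12 (u = -(1/4 - 1/3*4) = -(1/4 - 4/3) = -1*(-13/12) = 13/12 ≈ 1.0833)
E(C) = 13/12
(E(I - 1*(-1)) - 309)**2 = (13/12 - 309)**2 = (-3695/12)**2 = 13653025/144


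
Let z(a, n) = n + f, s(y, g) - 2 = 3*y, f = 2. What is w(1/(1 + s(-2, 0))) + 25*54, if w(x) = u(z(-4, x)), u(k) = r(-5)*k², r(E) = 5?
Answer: 12275/9 ≈ 1363.9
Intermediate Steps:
s(y, g) = 2 + 3*y
z(a, n) = 2 + n (z(a, n) = n + 2 = 2 + n)
u(k) = 5*k²
w(x) = 5*(2 + x)²
w(1/(1 + s(-2, 0))) + 25*54 = 5*(2 + 1/(1 + (2 + 3*(-2))))² + 25*54 = 5*(2 + 1/(1 + (2 - 6)))² + 1350 = 5*(2 + 1/(1 - 4))² + 1350 = 5*(2 + 1/(-3))² + 1350 = 5*(2 - ⅓)² + 1350 = 5*(5/3)² + 1350 = 5*(25/9) + 1350 = 125/9 + 1350 = 12275/9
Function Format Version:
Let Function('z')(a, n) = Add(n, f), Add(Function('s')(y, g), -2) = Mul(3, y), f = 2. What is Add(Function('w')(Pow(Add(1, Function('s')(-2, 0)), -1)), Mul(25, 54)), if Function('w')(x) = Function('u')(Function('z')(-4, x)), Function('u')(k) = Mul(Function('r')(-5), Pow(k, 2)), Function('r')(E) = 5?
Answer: Rational(12275, 9) ≈ 1363.9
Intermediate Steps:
Function('s')(y, g) = Add(2, Mul(3, y))
Function('z')(a, n) = Add(2, n) (Function('z')(a, n) = Add(n, 2) = Add(2, n))
Function('u')(k) = Mul(5, Pow(k, 2))
Function('w')(x) = Mul(5, Pow(Add(2, x), 2))
Add(Function('w')(Pow(Add(1, Function('s')(-2, 0)), -1)), Mul(25, 54)) = Add(Mul(5, Pow(Add(2, Pow(Add(1, Add(2, Mul(3, -2))), -1)), 2)), Mul(25, 54)) = Add(Mul(5, Pow(Add(2, Pow(Add(1, Add(2, -6)), -1)), 2)), 1350) = Add(Mul(5, Pow(Add(2, Pow(Add(1, -4), -1)), 2)), 1350) = Add(Mul(5, Pow(Add(2, Pow(-3, -1)), 2)), 1350) = Add(Mul(5, Pow(Add(2, Rational(-1, 3)), 2)), 1350) = Add(Mul(5, Pow(Rational(5, 3), 2)), 1350) = Add(Mul(5, Rational(25, 9)), 1350) = Add(Rational(125, 9), 1350) = Rational(12275, 9)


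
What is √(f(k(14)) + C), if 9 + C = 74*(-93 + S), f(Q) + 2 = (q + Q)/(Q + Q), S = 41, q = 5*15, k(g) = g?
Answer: I*√755741/14 ≈ 62.095*I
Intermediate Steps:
q = 75
f(Q) = -2 + (75 + Q)/(2*Q) (f(Q) = -2 + (75 + Q)/(Q + Q) = -2 + (75 + Q)/((2*Q)) = -2 + (75 + Q)*(1/(2*Q)) = -2 + (75 + Q)/(2*Q))
C = -3857 (C = -9 + 74*(-93 + 41) = -9 + 74*(-52) = -9 - 3848 = -3857)
√(f(k(14)) + C) = √((3/2)*(25 - 1*14)/14 - 3857) = √((3/2)*(1/14)*(25 - 14) - 3857) = √((3/2)*(1/14)*11 - 3857) = √(33/28 - 3857) = √(-107963/28) = I*√755741/14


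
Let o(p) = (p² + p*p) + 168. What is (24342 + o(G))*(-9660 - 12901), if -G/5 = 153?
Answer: -26959492560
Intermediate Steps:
G = -765 (G = -5*153 = -765)
o(p) = 168 + 2*p² (o(p) = (p² + p²) + 168 = 2*p² + 168 = 168 + 2*p²)
(24342 + o(G))*(-9660 - 12901) = (24342 + (168 + 2*(-765)²))*(-9660 - 12901) = (24342 + (168 + 2*585225))*(-22561) = (24342 + (168 + 1170450))*(-22561) = (24342 + 1170618)*(-22561) = 1194960*(-22561) = -26959492560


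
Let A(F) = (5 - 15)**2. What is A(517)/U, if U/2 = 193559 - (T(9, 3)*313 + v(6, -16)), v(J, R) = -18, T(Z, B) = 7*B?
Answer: 25/93502 ≈ 0.00026737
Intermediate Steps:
U = 374008 (U = 2*(193559 - ((7*3)*313 - 18)) = 2*(193559 - (21*313 - 18)) = 2*(193559 - (6573 - 18)) = 2*(193559 - 1*6555) = 2*(193559 - 6555) = 2*187004 = 374008)
A(F) = 100 (A(F) = (-10)**2 = 100)
A(517)/U = 100/374008 = 100*(1/374008) = 25/93502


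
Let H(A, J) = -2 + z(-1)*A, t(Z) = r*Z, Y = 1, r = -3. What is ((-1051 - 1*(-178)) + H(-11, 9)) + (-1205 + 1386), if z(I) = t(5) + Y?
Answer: -540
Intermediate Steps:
t(Z) = -3*Z
z(I) = -14 (z(I) = -3*5 + 1 = -15 + 1 = -14)
H(A, J) = -2 - 14*A
((-1051 - 1*(-178)) + H(-11, 9)) + (-1205 + 1386) = ((-1051 - 1*(-178)) + (-2 - 14*(-11))) + (-1205 + 1386) = ((-1051 + 178) + (-2 + 154)) + 181 = (-873 + 152) + 181 = -721 + 181 = -540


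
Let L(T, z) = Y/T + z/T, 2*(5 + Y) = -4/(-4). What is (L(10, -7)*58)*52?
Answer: -17342/5 ≈ -3468.4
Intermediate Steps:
Y = -9/2 (Y = -5 + (-4/(-4))/2 = -5 + (-4*(-¼))/2 = -5 + (½)*1 = -5 + ½ = -9/2 ≈ -4.5000)
L(T, z) = -9/(2*T) + z/T
(L(10, -7)*58)*52 = (((-9/2 - 7)/10)*58)*52 = (((⅒)*(-23/2))*58)*52 = -23/20*58*52 = -667/10*52 = -17342/5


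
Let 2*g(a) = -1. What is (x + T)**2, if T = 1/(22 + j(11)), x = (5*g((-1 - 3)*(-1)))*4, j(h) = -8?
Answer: 19321/196 ≈ 98.577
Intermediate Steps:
g(a) = -1/2 (g(a) = (1/2)*(-1) = -1/2)
x = -10 (x = (5*(-1/2))*4 = -5/2*4 = -10)
T = 1/14 (T = 1/(22 - 8) = 1/14 ≈ 0.071429)
(x + T)**2 = (-10 + 1/14)**2 = (-139/14)**2 = 19321/196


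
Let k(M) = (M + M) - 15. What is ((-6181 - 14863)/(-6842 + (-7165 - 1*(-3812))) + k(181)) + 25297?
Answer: 261461624/10195 ≈ 25646.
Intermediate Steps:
k(M) = -15 + 2*M (k(M) = 2*M - 15 = -15 + 2*M)
((-6181 - 14863)/(-6842 + (-7165 - 1*(-3812))) + k(181)) + 25297 = ((-6181 - 14863)/(-6842 + (-7165 - 1*(-3812))) + (-15 + 2*181)) + 25297 = (-21044/(-6842 + (-7165 + 3812)) + (-15 + 362)) + 25297 = (-21044/(-6842 - 3353) + 347) + 25297 = (-21044/(-10195) + 347) + 25297 = (-21044*(-1/10195) + 347) + 25297 = (21044/10195 + 347) + 25297 = 3558709/10195 + 25297 = 261461624/10195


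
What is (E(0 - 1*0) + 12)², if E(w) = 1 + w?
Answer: 169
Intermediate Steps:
(E(0 - 1*0) + 12)² = ((1 + (0 - 1*0)) + 12)² = ((1 + (0 + 0)) + 12)² = ((1 + 0) + 12)² = (1 + 12)² = 13² = 169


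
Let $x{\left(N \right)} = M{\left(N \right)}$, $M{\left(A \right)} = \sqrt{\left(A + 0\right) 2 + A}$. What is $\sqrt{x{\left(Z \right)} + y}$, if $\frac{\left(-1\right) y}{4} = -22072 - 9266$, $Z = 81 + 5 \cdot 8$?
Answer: $\sqrt{125352 + 11 \sqrt{3}} \approx 354.08$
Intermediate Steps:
$M{\left(A \right)} = \sqrt{3} \sqrt{A}$ ($M{\left(A \right)} = \sqrt{A 2 + A} = \sqrt{2 A + A} = \sqrt{3 A} = \sqrt{3} \sqrt{A}$)
$Z = 121$ ($Z = 81 + 40 = 121$)
$x{\left(N \right)} = \sqrt{3} \sqrt{N}$
$y = 125352$ ($y = - 4 \left(-22072 - 9266\right) = \left(-4\right) \left(-31338\right) = 125352$)
$\sqrt{x{\left(Z \right)} + y} = \sqrt{\sqrt{3} \sqrt{121} + 125352} = \sqrt{\sqrt{3} \cdot 11 + 125352} = \sqrt{11 \sqrt{3} + 125352} = \sqrt{125352 + 11 \sqrt{3}}$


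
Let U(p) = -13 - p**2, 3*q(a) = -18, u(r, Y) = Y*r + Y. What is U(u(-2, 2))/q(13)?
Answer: 17/6 ≈ 2.8333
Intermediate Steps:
u(r, Y) = Y + Y*r
q(a) = -6 (q(a) = (1/3)*(-18) = -6)
U(u(-2, 2))/q(13) = (-13 - (2*(1 - 2))**2)/(-6) = (-13 - (2*(-1))**2)*(-1/6) = (-13 - 1*(-2)**2)*(-1/6) = (-13 - 1*4)*(-1/6) = (-13 - 4)*(-1/6) = -17*(-1/6) = 17/6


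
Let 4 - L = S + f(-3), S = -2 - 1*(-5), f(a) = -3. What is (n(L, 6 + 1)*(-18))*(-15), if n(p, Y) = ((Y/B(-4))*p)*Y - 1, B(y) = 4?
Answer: 12960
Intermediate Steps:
S = 3 (S = -2 + 5 = 3)
L = 4 (L = 4 - (3 - 3) = 4 - 1*0 = 4 + 0 = 4)
n(p, Y) = -1 + p*Y²/4 (n(p, Y) = ((Y/4)*p)*Y - 1 = (Y*p/4)*Y - 1 = p*Y²/4 - 1 = -1 + p*Y²/4)
(n(L, 6 + 1)*(-18))*(-15) = ((-1 + (¼)*4*(6 + 1)²)*(-18))*(-15) = ((-1 + (¼)*4*7²)*(-18))*(-15) = ((-1 + (¼)*4*49)*(-18))*(-15) = ((-1 + 49)*(-18))*(-15) = (48*(-18))*(-15) = -864*(-15) = 12960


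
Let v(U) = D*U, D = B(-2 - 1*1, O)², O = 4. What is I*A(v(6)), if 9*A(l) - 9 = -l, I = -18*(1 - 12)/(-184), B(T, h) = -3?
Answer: 495/92 ≈ 5.3804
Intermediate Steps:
D = 9 (D = (-3)² = 9)
v(U) = 9*U
I = -99/92 (I = -18*(-11)*(-1/184) = 198*(-1/184) = -99/92 ≈ -1.0761)
A(l) = 1 - l/9 (A(l) = 1 + (-l)/9 = 1 - l/9)
I*A(v(6)) = -99*(1 - 6)/92 = -99/92*(-5) = 495/92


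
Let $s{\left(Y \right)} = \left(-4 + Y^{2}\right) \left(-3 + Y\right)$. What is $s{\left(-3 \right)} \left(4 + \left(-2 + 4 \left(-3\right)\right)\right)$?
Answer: $300$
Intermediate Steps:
$s{\left(-3 \right)} \left(4 + \left(-2 + 4 \left(-3\right)\right)\right) = \left(12 + \left(-3\right)^{3} - -12 - 3 \left(-3\right)^{2}\right) \left(4 + \left(-2 + 4 \left(-3\right)\right)\right) = \left(12 - 27 + 12 - 27\right) \left(4 - 14\right) = \left(-30\right) \left(-10\right) = 300$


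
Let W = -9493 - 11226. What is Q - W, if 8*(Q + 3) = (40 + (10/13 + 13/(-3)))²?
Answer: 254091529/12168 ≈ 20882.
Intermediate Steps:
W = -20719
Q = 1982737/12168 (Q = -3 + (40 + (10/13 + 13/(-3)))²/8 = -3 + (40 + (10*(1/13) + 13*(-⅓)))²/8 = -3 + (40 + (10/13 - 13/3))²/8 = -3 + (40 - 139/39)²/8 = -3 + (1421/39)²/8 = -3 + (⅛)*(2019241/1521) = -3 + 2019241/12168 = 1982737/12168 ≈ 162.95)
Q - W = 1982737/12168 - 1*(-20719) = 1982737/12168 + 20719 = 254091529/12168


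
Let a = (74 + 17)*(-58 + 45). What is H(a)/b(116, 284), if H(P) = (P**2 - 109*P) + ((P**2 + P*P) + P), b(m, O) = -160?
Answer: -4326231/160 ≈ -27039.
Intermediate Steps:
a = -1183 (a = 91*(-13) = -1183)
H(P) = -108*P + 3*P**2 (H(P) = (P**2 - 109*P) + ((P**2 + P**2) + P) = (P**2 - 109*P) + (2*P**2 + P) = (P**2 - 109*P) + (P + 2*P**2) = -108*P + 3*P**2)
H(a)/b(116, 284) = (3*(-1183)*(-36 - 1183))/(-160) = (3*(-1183)*(-1219))*(-1/160) = 4326231*(-1/160) = -4326231/160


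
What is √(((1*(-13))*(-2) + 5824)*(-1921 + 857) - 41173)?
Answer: I*√6265573 ≈ 2503.1*I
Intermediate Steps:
√(((1*(-13))*(-2) + 5824)*(-1921 + 857) - 41173) = √((-13*(-2) + 5824)*(-1064) - 41173) = √((26 + 5824)*(-1064) - 41173) = √(5850*(-1064) - 41173) = √(-6224400 - 41173) = √(-6265573) = I*√6265573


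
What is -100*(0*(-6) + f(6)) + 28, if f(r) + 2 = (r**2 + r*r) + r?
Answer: -7572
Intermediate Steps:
f(r) = -2 + r + 2*r**2 (f(r) = -2 + ((r**2 + r*r) + r) = -2 + ((r**2 + r**2) + r) = -2 + (2*r**2 + r) = -2 + (r + 2*r**2) = -2 + r + 2*r**2)
-100*(0*(-6) + f(6)) + 28 = -100*(0*(-6) + (-2 + 6 + 2*6**2)) + 28 = -100*(0 + (-2 + 6 + 2*36)) + 28 = -100*(0 + (-2 + 6 + 72)) + 28 = -100*(0 + 76) + 28 = -100*76 + 28 = -7600 + 28 = -7572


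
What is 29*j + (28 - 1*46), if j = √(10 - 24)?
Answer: -18 + 29*I*√14 ≈ -18.0 + 108.51*I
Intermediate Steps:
j = I*√14 (j = √(-14) = I*√14 ≈ 3.7417*I)
29*j + (28 - 1*46) = 29*(I*√14) + (28 - 1*46) = 29*I*√14 + (28 - 46) = 29*I*√14 - 18 = -18 + 29*I*√14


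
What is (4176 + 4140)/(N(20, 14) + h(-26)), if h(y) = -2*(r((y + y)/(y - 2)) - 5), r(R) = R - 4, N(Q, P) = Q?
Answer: 4851/20 ≈ 242.55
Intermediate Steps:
r(R) = -4 + R
h(y) = 18 - 4*y/(-2 + y) (h(y) = -2*((-4 + (y + y)/(y - 2)) - 5) = -2*((-4 + (2*y)/(-2 + y)) - 5) = -2*((-4 + 2*y/(-2 + y)) - 5) = -2*(-9 + 2*y/(-2 + y)) = 18 - 4*y/(-2 + y))
(4176 + 4140)/(N(20, 14) + h(-26)) = (4176 + 4140)/(20 + 2*(-18 + 7*(-26))/(-2 - 26)) = 8316/(20 + 2*(-18 - 182)/(-28)) = 8316/(20 + 2*(-1/28)*(-200)) = 8316/(20 + 100/7) = 8316/(240/7) = 8316*(7/240) = 4851/20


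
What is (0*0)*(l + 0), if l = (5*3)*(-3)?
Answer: 0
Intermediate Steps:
l = -45 (l = 15*(-3) = -45)
(0*0)*(l + 0) = (0*0)*(-45 + 0) = 0*(-45) = 0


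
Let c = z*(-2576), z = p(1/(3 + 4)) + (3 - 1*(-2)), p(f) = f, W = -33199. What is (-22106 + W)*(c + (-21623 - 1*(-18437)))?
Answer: 908882370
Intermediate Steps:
z = 36/7 (z = 1/(3 + 4) + (3 - 1*(-2)) = 1/7 + (3 + 2) = ⅐ + 5 = 36/7 ≈ 5.1429)
c = -13248 (c = (36/7)*(-2576) = -13248)
(-22106 + W)*(c + (-21623 - 1*(-18437))) = (-22106 - 33199)*(-13248 + (-21623 - 1*(-18437))) = -55305*(-13248 + (-21623 + 18437)) = -55305*(-13248 - 3186) = -55305*(-16434) = 908882370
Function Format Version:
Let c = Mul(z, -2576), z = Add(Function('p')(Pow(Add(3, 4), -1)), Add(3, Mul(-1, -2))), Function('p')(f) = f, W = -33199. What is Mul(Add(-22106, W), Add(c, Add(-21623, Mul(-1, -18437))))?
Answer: 908882370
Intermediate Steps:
z = Rational(36, 7) (z = Add(Pow(Add(3, 4), -1), Add(3, Mul(-1, -2))) = Add(Pow(7, -1), Add(3, 2)) = Add(Rational(1, 7), 5) = Rational(36, 7) ≈ 5.1429)
c = -13248 (c = Mul(Rational(36, 7), -2576) = -13248)
Mul(Add(-22106, W), Add(c, Add(-21623, Mul(-1, -18437)))) = Mul(Add(-22106, -33199), Add(-13248, Add(-21623, Mul(-1, -18437)))) = Mul(-55305, Add(-13248, Add(-21623, 18437))) = Mul(-55305, Add(-13248, -3186)) = Mul(-55305, -16434) = 908882370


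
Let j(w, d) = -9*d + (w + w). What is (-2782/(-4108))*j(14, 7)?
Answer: -3745/158 ≈ -23.703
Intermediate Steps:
j(w, d) = -9*d + 2*w
(-2782/(-4108))*j(14, 7) = (-2782/(-4108))*(-9*7 + 2*14) = (-2782*(-1/4108))*(-63 + 28) = (107/158)*(-35) = -3745/158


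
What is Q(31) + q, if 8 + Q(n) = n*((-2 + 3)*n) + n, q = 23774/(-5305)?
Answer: 5196346/5305 ≈ 979.52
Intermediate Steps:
q = -23774/5305 (q = 23774*(-1/5305) = -23774/5305 ≈ -4.4814)
Q(n) = -8 + n + n² (Q(n) = -8 + (n*((-2 + 3)*n) + n) = -8 + (n*(1*n) + n) = -8 + (n*n + n) = -8 + (n² + n) = -8 + (n + n²) = -8 + n + n²)
Q(31) + q = (-8 + 31 + 31²) - 23774/5305 = (-8 + 31 + 961) - 23774/5305 = 984 - 23774/5305 = 5196346/5305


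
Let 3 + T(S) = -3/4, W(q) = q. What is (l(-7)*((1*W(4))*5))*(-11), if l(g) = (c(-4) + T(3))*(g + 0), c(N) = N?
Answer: -11935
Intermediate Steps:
T(S) = -15/4 (T(S) = -3 - 3/4 = -3 - 3*¼ = -3 - ¾ = -15/4)
l(g) = -31*g/4 (l(g) = (-4 - 15/4)*(g + 0) = -31*g/4)
(l(-7)*((1*W(4))*5))*(-11) = ((-31/4*(-7))*((1*4)*5))*(-11) = (217*(4*5)/4)*(-11) = ((217/4)*20)*(-11) = 1085*(-11) = -11935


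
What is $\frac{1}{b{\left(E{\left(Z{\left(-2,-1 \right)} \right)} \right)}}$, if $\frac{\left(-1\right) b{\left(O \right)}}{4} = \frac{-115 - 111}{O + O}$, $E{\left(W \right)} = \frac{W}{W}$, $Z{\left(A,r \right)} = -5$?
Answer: $\frac{1}{452} \approx 0.0022124$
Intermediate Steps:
$E{\left(W \right)} = 1$
$b{\left(O \right)} = \frac{452}{O}$ ($b{\left(O \right)} = - 4 \frac{-115 - 111}{O + O} = - 4 \left(- \frac{226}{2 O}\right) = - 4 \left(- 226 \frac{1}{2 O}\right) = - 4 \left(- \frac{113}{O}\right) = \frac{452}{O}$)
$\frac{1}{b{\left(E{\left(Z{\left(-2,-1 \right)} \right)} \right)}} = \frac{1}{452 \cdot 1^{-1}} = \frac{1}{452 \cdot 1} = \frac{1}{452}$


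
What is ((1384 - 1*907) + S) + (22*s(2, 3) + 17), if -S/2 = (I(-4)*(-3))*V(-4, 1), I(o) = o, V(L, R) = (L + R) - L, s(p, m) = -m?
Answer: 404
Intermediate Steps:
V(L, R) = R
S = -24 (S = -2*(-4*(-3)) = -24 ≈ -24.000)
((1384 - 1*907) + S) + (22*s(2, 3) + 17) = ((1384 - 1*907) - 24) + (22*(-1*3) + 17) = ((1384 - 907) - 24) + (22*(-3) + 17) = (477 - 24) + (-66 + 17) = 453 - 49 = 404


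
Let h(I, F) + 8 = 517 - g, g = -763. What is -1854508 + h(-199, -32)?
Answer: -1853236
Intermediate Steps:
h(I, F) = 1272 (h(I, F) = -8 + (517 - 1*(-763)) = -8 + (517 + 763) = -8 + 1280 = 1272)
-1854508 + h(-199, -32) = -1854508 + 1272 = -1853236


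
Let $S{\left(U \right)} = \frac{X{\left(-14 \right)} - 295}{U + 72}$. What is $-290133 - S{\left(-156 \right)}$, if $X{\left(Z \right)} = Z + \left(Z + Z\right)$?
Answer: $- \frac{24371509}{84} \approx -2.9014 \cdot 10^{5}$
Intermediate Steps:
$X{\left(Z \right)} = 3 Z$ ($X{\left(Z \right)} = Z + 2 Z = 3 Z$)
$S{\left(U \right)} = - \frac{337}{72 + U}$ ($S{\left(U \right)} = \frac{3 \left(-14\right) - 295}{U + 72} = \frac{-42 - 295}{72 + U} = - \frac{337}{72 + U}$)
$-290133 - S{\left(-156 \right)} = -290133 - - \frac{337}{72 - 156} = -290133 - - \frac{337}{-84} = -290133 - \left(-337\right) \left(- \frac{1}{84}\right) = -290133 - \frac{337}{84} = - \frac{24371509}{84}$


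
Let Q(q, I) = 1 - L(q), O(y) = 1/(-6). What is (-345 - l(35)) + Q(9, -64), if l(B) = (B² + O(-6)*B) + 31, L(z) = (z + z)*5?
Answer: -10105/6 ≈ -1684.2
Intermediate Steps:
L(z) = 10*z (L(z) = (2*z)*5 = 10*z)
O(y) = -⅙
Q(q, I) = 1 - 10*q
l(B) = 31 + B² - B/6 (l(B) = (B² - B/6) + 31 = 31 + B² - B/6)
(-345 - l(35)) + Q(9, -64) = (-345 - (31 + 35² - ⅙*35)) + (1 - 10*9) = (-345 - (31 + 1225 - 35/6)) + (1 - 90) = (-345 - 1*7501/6) - 89 = (-345 - 7501/6) - 89 = -9571/6 - 89 = -10105/6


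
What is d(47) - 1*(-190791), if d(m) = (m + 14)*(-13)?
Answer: 189998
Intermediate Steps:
d(m) = -182 - 13*m (d(m) = (14 + m)*(-13) = -182 - 13*m)
d(47) - 1*(-190791) = (-182 - 13*47) - 1*(-190791) = (-182 - 611) + 190791 = -793 + 190791 = 189998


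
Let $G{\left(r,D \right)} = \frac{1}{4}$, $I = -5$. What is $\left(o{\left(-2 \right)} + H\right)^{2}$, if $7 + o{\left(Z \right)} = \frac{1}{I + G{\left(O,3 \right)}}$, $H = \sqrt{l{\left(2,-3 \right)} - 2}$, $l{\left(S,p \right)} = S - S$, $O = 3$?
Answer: $\frac{18047}{361} - \frac{274 i \sqrt{2}}{19} \approx 49.992 - 20.394 i$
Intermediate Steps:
$G{\left(r,D \right)} = \frac{1}{4}$
$l{\left(S,p \right)} = 0$
$H = i \sqrt{2}$ ($H = \sqrt{0 - 2} = \sqrt{-2} = i \sqrt{2} \approx 1.4142 i$)
$o{\left(Z \right)} = - \frac{137}{19}$ ($o{\left(Z \right)} = -7 + \frac{1}{-5 + \frac{1}{4}} = -7 + \frac{1}{- \frac{19}{4}} = -7 - \frac{4}{19} = - \frac{137}{19}$)
$\left(o{\left(-2 \right)} + H\right)^{2} = \left(- \frac{137}{19} + i \sqrt{2}\right)^{2}$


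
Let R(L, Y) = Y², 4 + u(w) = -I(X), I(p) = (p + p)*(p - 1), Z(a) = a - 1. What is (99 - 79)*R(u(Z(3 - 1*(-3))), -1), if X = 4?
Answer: 20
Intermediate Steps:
Z(a) = -1 + a
I(p) = 2*p*(-1 + p) (I(p) = (2*p)*(-1 + p) = 2*p*(-1 + p))
u(w) = -28 (u(w) = -4 - 2*4*(-1 + 4) = -4 - 2*4*3 = -4 - 1*24 = -4 - 24 = -28)
(99 - 79)*R(u(Z(3 - 1*(-3))), -1) = (99 - 79)*(-1)² = 20*1 = 20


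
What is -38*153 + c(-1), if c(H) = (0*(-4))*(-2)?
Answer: -5814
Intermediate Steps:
c(H) = 0 (c(H) = 0*(-2) = 0)
-38*153 + c(-1) = -38*153 + 0 = -5814 + 0 = -5814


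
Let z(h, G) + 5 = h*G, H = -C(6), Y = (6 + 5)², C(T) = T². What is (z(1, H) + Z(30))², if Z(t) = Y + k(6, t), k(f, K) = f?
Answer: 7396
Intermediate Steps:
Y = 121 (Y = 11² = 121)
Z(t) = 127 (Z(t) = 121 + 6 = 127)
H = -36 (H = -1*6² = -1*36 = -36)
z(h, G) = -5 + G*h (z(h, G) = -5 + h*G = -5 + G*h)
(z(1, H) + Z(30))² = ((-5 - 36*1) + 127)² = ((-5 - 36) + 127)² = (-41 + 127)² = 86² = 7396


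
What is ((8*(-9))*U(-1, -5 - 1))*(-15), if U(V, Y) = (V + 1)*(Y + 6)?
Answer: 0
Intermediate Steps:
U(V, Y) = (1 + V)*(6 + Y)
((8*(-9))*U(-1, -5 - 1))*(-15) = ((8*(-9))*(6 + (-5 - 1) + 6*(-1) - (-5 - 1)))*(-15) = -72*(6 - 6 - 6 - 1*(-6))*(-15) = -72*(6 - 6 - 6 + 6)*(-15) = -72*0*(-15) = 0*(-15) = 0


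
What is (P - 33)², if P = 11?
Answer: 484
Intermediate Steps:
(P - 33)² = (11 - 33)² = (-22)² = 484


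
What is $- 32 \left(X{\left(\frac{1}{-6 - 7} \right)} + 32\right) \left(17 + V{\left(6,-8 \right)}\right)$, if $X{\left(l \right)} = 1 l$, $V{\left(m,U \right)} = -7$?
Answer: $- \frac{132800}{13} \approx -10215.0$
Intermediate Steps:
$X{\left(l \right)} = l$
$- 32 \left(X{\left(\frac{1}{-6 - 7} \right)} + 32\right) \left(17 + V{\left(6,-8 \right)}\right) = - 32 \left(\frac{1}{-6 - 7} + 32\right) \left(17 - 7\right) = - 32 \left(\frac{1}{-13} + 32\right) 10 = - 32 \left(- \frac{1}{13} + 32\right) 10 = - 32 \cdot \frac{415}{13} \cdot 10 = \left(-32\right) \frac{4150}{13} = - \frac{132800}{13}$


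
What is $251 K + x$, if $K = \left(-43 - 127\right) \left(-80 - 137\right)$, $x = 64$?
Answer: $9259454$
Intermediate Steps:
$K = 36890$ ($K = \left(-170\right) \left(-217\right) = 36890$)
$251 K + x = 251 \cdot 36890 + 64 = 9259390 + 64 = 9259454$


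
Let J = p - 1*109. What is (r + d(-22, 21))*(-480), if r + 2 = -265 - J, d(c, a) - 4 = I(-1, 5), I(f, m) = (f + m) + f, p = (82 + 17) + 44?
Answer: 141120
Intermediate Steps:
p = 143 (p = 99 + 44 = 143)
J = 34 (J = 143 - 1*109 = 143 - 109 = 34)
I(f, m) = m + 2*f
d(c, a) = 7 (d(c, a) = 4 + (5 + 2*(-1)) = 4 + (5 - 2) = 4 + 3 = 7)
r = -301 (r = -2 + (-265 - 1*34) = -2 + (-265 - 34) = -2 - 299 = -301)
(r + d(-22, 21))*(-480) = (-301 + 7)*(-480) = -294*(-480) = 141120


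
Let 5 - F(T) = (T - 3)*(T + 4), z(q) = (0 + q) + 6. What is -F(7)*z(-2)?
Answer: 156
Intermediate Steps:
z(q) = 6 + q (z(q) = q + 6 = 6 + q)
F(T) = 5 - (-3 + T)*(4 + T) (F(T) = 5 - (T - 3)*(T + 4) = 5 - (-3 + T)*(4 + T))
-F(7)*z(-2) = -(17 - 1*7 - 1*7**2)*(6 - 2) = -(17 - 7 - 1*49)*4 = -(17 - 7 - 49)*4 = -(-39)*4 = -1*(-156) = 156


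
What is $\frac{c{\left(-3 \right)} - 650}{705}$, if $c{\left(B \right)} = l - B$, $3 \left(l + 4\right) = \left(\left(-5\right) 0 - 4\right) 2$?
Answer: $- \frac{1961}{2115} \approx -0.92719$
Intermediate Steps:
$l = - \frac{20}{3}$ ($l = -4 + \frac{\left(\left(-5\right) 0 - 4\right) 2}{3} = -4 + \frac{\left(0 - 4\right) 2}{3} = -4 + \frac{\left(-4\right) 2}{3} = -4 + \frac{1}{3} \left(-8\right) = -4 - \frac{8}{3} = - \frac{20}{3} \approx -6.6667$)
$c{\left(B \right)} = - \frac{20}{3} - B$
$\frac{c{\left(-3 \right)} - 650}{705} = \frac{\left(- \frac{20}{3} - -3\right) - 650}{705} = \left(\left(- \frac{20}{3} + 3\right) - 650\right) \frac{1}{705} = \left(- \frac{11}{3} - 650\right) \frac{1}{705} = \left(- \frac{1961}{3}\right) \frac{1}{705} = - \frac{1961}{2115}$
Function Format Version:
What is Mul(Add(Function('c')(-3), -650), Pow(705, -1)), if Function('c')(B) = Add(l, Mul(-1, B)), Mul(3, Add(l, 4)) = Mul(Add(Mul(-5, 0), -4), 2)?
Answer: Rational(-1961, 2115) ≈ -0.92719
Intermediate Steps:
l = Rational(-20, 3) (l = Add(-4, Mul(Rational(1, 3), Mul(Add(Mul(-5, 0), -4), 2))) = Add(-4, Mul(Rational(1, 3), Mul(Add(0, -4), 2))) = Add(-4, Mul(Rational(1, 3), Mul(-4, 2))) = Add(-4, Mul(Rational(1, 3), -8)) = Add(-4, Rational(-8, 3)) = Rational(-20, 3) ≈ -6.6667)
Function('c')(B) = Add(Rational(-20, 3), Mul(-1, B))
Mul(Add(Function('c')(-3), -650), Pow(705, -1)) = Mul(Add(Add(Rational(-20, 3), Mul(-1, -3)), -650), Pow(705, -1)) = Mul(Add(Add(Rational(-20, 3), 3), -650), Rational(1, 705)) = Mul(Add(Rational(-11, 3), -650), Rational(1, 705)) = Mul(Rational(-1961, 3), Rational(1, 705)) = Rational(-1961, 2115)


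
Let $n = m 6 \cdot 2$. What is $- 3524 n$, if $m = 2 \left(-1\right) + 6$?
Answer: $-169152$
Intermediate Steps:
$m = 4$ ($m = -2 + 6 = 4$)
$n = 48$ ($n = 4 \cdot 6 \cdot 2 = 24 \cdot 2 = 48$)
$- 3524 n = \left(-3524\right) 48 = -169152$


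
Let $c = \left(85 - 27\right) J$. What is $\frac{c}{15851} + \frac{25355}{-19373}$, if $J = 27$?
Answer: $- \frac{371563987}{307081423} \approx -1.21$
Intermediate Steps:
$c = 1566$ ($c = \left(85 - 27\right) 27 = 58 \cdot 27 = 1566$)
$\frac{c}{15851} + \frac{25355}{-19373} = \frac{1566}{15851} + \frac{25355}{-19373} = 1566 \cdot \frac{1}{15851} + 25355 \left(- \frac{1}{19373}\right) = \frac{1566}{15851} - \frac{25355}{19373} = - \frac{371563987}{307081423}$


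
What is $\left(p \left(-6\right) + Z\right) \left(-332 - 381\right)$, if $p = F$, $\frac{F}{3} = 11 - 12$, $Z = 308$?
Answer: $-232438$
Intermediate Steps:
$F = -3$ ($F = 3 \left(11 - 12\right) = 3 \left(-1\right) = -3$)
$p = -3$
$\left(p \left(-6\right) + Z\right) \left(-332 - 381\right) = \left(\left(-3\right) \left(-6\right) + 308\right) \left(-332 - 381\right) = \left(18 + 308\right) \left(-713\right) = 326 \left(-713\right) = -232438$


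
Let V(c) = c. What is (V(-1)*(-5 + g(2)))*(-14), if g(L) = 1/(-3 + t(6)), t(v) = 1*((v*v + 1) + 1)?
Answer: -348/5 ≈ -69.600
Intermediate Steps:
t(v) = 2 + v**2 (t(v) = 1*((v**2 + 1) + 1) = 1*((1 + v**2) + 1) = 1*(2 + v**2) = 2 + v**2)
g(L) = 1/35 (g(L) = 1/(-3 + (2 + 6**2)) = 1/(-3 + (2 + 36)) = 1/(-3 + 38) = 1/35)
(V(-1)*(-5 + g(2)))*(-14) = -(-5 + 1/35)*(-14) = -1*(-174/35)*(-14) = (174/35)*(-14) = -348/5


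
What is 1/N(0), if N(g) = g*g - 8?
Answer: -⅛ ≈ -0.12500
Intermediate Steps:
N(g) = -8 + g² (N(g) = g² - 8 = -8 + g²)
1/N(0) = 1/(-8 + 0²) = 1/(-8 + 0) = 1/(-8) = -⅛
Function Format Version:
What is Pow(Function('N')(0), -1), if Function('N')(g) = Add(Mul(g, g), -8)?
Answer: Rational(-1, 8) ≈ -0.12500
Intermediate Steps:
Function('N')(g) = Add(-8, Pow(g, 2)) (Function('N')(g) = Add(Pow(g, 2), -8) = Add(-8, Pow(g, 2)))
Pow(Function('N')(0), -1) = Pow(Add(-8, Pow(0, 2)), -1) = Pow(Add(-8, 0), -1) = Pow(-8, -1) = Rational(-1, 8)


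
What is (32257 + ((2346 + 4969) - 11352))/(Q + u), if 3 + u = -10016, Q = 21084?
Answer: 5644/2213 ≈ 2.5504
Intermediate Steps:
u = -10019 (u = -3 - 10016 = -10019)
(32257 + ((2346 + 4969) - 11352))/(Q + u) = (32257 + ((2346 + 4969) - 11352))/(21084 - 10019) = (32257 + (7315 - 11352))/11065 = (32257 - 4037)*(1/11065) = 28220*(1/11065) = 5644/2213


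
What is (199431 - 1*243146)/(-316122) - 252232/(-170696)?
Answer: 573671447/355005006 ≈ 1.6160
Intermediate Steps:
(199431 - 1*243146)/(-316122) - 252232/(-170696) = (199431 - 243146)*(-1/316122) - 252232*(-1/170696) = -43715*(-1/316122) + 31529/21337 = 43715/316122 + 31529/21337 = 573671447/355005006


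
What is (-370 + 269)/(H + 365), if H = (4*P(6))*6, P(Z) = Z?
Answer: -101/509 ≈ -0.19843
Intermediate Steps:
H = 144 (H = (4*6)*6 = 24*6 = 144)
(-370 + 269)/(H + 365) = (-370 + 269)/(144 + 365) = -101/509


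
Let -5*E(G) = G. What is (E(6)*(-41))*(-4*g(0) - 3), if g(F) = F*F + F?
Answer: -738/5 ≈ -147.60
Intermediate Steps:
g(F) = F + F² (g(F) = F² + F = F + F²)
E(G) = -G/5
(E(6)*(-41))*(-4*g(0) - 3) = (-⅕*6*(-41))*(-0*(1 + 0) - 3) = (-6/5*(-41))*(-0 - 3) = 246*(-4*0 - 3)/5 = 246*(0 - 3)/5 = (246/5)*(-3) = -738/5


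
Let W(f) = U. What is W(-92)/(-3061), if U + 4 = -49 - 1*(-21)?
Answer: 32/3061 ≈ 0.010454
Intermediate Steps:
U = -32 (U = -4 + (-49 - 1*(-21)) = -4 + (-49 + 21) = -4 - 28 = -32)
W(f) = -32
W(-92)/(-3061) = -32/(-3061) = -32*(-1/3061) = 32/3061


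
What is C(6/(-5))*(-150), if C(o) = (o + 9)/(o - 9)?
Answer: 1950/17 ≈ 114.71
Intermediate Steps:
C(o) = (9 + o)/(-9 + o)
C(6/(-5))*(-150) = ((9 + 6/(-5))/(-9 + 6/(-5)))*(-150) = ((9 + 6*(-⅕))/(-9 + 6*(-⅕)))*(-150) = ((9 - 6/5)/(-9 - 6/5))*(-150) = ((39/5)/(-51/5))*(-150) = -5/51*39/5*(-150) = -13/17*(-150) = 1950/17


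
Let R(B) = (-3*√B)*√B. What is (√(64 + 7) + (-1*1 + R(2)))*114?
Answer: -798 + 114*√71 ≈ 162.58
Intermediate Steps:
R(B) = -3*B
(√(64 + 7) + (-1*1 + R(2)))*114 = (√(64 + 7) + (-1*1 - 3*2))*114 = (√71 + (-1 - 6))*114 = (√71 - 7)*114 = (-7 + √71)*114 = -798 + 114*√71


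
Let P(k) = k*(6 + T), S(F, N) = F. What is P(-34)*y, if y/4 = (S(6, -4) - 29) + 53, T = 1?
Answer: -28560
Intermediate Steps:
P(k) = 7*k (P(k) = k*(6 + 1) = k*7 = 7*k)
y = 120 (y = 4*((6 - 29) + 53) = 4*(-23 + 53) = 4*30 = 120)
P(-34)*y = (7*(-34))*120 = -238*120 = -28560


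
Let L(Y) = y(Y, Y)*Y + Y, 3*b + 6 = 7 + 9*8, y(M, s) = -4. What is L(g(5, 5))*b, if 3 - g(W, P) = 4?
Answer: 73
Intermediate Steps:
g(W, P) = -1 (g(W, P) = 3 - 1*4 = 3 - 4 = -1)
b = 73/3 (b = -2 + (7 + 9*8)/3 = -2 + (7 + 72)/3 = -2 + (1/3)*79 = -2 + 79/3 = 73/3 ≈ 24.333)
L(Y) = -3*Y (L(Y) = -4*Y + Y = -3*Y)
L(g(5, 5))*b = -3*(-1)*(73/3) = 3*(73/3) = 73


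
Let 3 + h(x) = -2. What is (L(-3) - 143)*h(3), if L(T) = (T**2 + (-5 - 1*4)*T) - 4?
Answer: 555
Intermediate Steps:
h(x) = -5 (h(x) = -3 - 2 = -5)
L(T) = -4 + T**2 - 9*T (L(T) = (T**2 + (-5 - 4)*T) - 4 = (T**2 - 9*T) - 4 = -4 + T**2 - 9*T)
(L(-3) - 143)*h(3) = ((-4 + (-3)**2 - 9*(-3)) - 143)*(-5) = ((-4 + 9 + 27) - 143)*(-5) = (32 - 143)*(-5) = -111*(-5) = 555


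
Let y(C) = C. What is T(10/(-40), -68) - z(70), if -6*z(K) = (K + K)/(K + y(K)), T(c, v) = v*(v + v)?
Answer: 55489/6 ≈ 9248.2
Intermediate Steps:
T(c, v) = 2*v² (T(c, v) = v*(2*v) = 2*v²)
z(K) = -⅙ (z(K) = -(K + K)/(6*(K + K)) = -2*K/(6*(2*K)) = -2*K*1/(2*K)/6 = -⅙*1 = -⅙)
T(10/(-40), -68) - z(70) = 2*(-68)² - 1*(-⅙) = 2*4624 + ⅙ = 9248 + ⅙ = 55489/6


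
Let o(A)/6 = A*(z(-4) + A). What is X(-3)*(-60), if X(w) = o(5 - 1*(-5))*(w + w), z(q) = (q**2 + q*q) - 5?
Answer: 799200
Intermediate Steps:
z(q) = -5 + 2*q**2 (z(q) = (q**2 + q**2) - 5 = 2*q**2 - 5 = -5 + 2*q**2)
o(A) = 6*A*(27 + A) (o(A) = 6*(A*((-5 + 2*(-4)**2) + A)) = 6*(A*((-5 + 2*16) + A)) = 6*(A*((-5 + 32) + A)) = 6*(A*(27 + A)) = 6*A*(27 + A))
X(w) = 4440*w (X(w) = (6*(5 - 1*(-5))*(27 + (5 - 1*(-5))))*(w + w) = (6*(5 + 5)*(27 + (5 + 5)))*(2*w) = (6*10*(27 + 10))*(2*w) = (6*10*37)*(2*w) = 2220*(2*w) = 4440*w)
X(-3)*(-60) = (4440*(-3))*(-60) = -13320*(-60) = 799200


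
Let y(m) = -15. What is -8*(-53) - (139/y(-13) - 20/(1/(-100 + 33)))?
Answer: -13601/15 ≈ -906.73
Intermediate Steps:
-8*(-53) - (139/y(-13) - 20/(1/(-100 + 33))) = -8*(-53) - (139/(-15) - 20/(1/(-100 + 33))) = 424 - (139*(-1/15) - 20/(1/(-67))) = 424 - (-139/15 - 20/(-1/67)) = 424 - (-139/15 - 20*(-67)) = 424 - (-139/15 + 1340) = 424 - 1*19961/15 = 424 - 19961/15 = -13601/15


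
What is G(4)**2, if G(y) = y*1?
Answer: 16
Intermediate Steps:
G(y) = y
G(4)**2 = 4**2 = 16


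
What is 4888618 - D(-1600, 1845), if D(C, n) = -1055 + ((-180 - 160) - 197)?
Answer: 4890210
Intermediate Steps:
D(C, n) = -1592 (D(C, n) = -1055 + (-340 - 197) = -1055 - 537 = -1592)
4888618 - D(-1600, 1845) = 4888618 - 1*(-1592) = 4888618 + 1592 = 4890210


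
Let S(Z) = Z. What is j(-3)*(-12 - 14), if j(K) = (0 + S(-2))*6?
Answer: 312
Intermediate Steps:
j(K) = -12 (j(K) = (0 - 2)*6 = -2*6 = -12)
j(-3)*(-12 - 14) = -12*(-12 - 14) = -12*(-26) = 312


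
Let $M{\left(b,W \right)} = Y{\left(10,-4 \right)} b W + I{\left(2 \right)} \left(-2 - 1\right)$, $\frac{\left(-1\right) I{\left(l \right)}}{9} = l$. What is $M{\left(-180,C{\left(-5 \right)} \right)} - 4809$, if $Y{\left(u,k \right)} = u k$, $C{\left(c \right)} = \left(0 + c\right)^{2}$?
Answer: $175245$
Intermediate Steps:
$C{\left(c \right)} = c^{2}$
$I{\left(l \right)} = - 9 l$
$Y{\left(u,k \right)} = k u$
$M{\left(b,W \right)} = 54 - 40 W b$ ($M{\left(b,W \right)} = \left(-4\right) 10 b W + \left(-9\right) 2 \left(-2 - 1\right) = - 40 b W - -54 = - 40 W b + 54 = 54 - 40 W b$)
$M{\left(-180,C{\left(-5 \right)} \right)} - 4809 = \left(54 - 40 \left(-5\right)^{2} \left(-180\right)\right) - 4809 = \left(54 - 1000 \left(-180\right)\right) - 4809 = \left(54 + 180000\right) - 4809 = 180054 - 4809 = 175245$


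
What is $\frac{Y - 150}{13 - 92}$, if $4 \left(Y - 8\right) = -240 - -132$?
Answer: $\frac{169}{79} \approx 2.1392$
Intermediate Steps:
$Y = -19$ ($Y = 8 + \frac{-240 - -132}{4} = 8 + \frac{-240 + 132}{4} = 8 + \frac{1}{4} \left(-108\right) = 8 - 27 = -19$)
$\frac{Y - 150}{13 - 92} = \frac{-19 - 150}{13 - 92} = - \frac{169}{-79} = \left(-169\right) \left(- \frac{1}{79}\right) = \frac{169}{79}$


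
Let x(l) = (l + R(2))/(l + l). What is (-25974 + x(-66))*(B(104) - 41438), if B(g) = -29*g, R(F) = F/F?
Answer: 25401778727/22 ≈ 1.1546e+9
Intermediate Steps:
R(F) = 1
x(l) = (1 + l)/(2*l) (x(l) = (l + 1)/(l + l) = (1 + l)/((2*l)) = (1 + l)*(1/(2*l)) = (1 + l)/(2*l))
(-25974 + x(-66))*(B(104) - 41438) = (-25974 + (1/2)*(1 - 66)/(-66))*(-29*104 - 41438) = (-25974 + (1/2)*(-1/66)*(-65))*(-3016 - 41438) = (-25974 + 65/132)*(-44454) = -3428503/132*(-44454) = 25401778727/22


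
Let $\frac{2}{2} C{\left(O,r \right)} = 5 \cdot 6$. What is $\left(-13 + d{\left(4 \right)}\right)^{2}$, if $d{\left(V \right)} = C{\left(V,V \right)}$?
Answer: $289$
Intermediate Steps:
$C{\left(O,r \right)} = 30$ ($C{\left(O,r \right)} = 5 \cdot 6 = 30$)
$d{\left(V \right)} = 30$
$\left(-13 + d{\left(4 \right)}\right)^{2} = \left(-13 + 30\right)^{2} = 17^{2} = 289$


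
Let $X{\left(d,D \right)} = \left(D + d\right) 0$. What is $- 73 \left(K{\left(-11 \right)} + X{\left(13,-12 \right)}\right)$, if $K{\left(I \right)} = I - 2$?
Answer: $949$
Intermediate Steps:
$K{\left(I \right)} = -2 + I$ ($K{\left(I \right)} = I - 2 = -2 + I$)
$X{\left(d,D \right)} = 0$
$- 73 \left(K{\left(-11 \right)} + X{\left(13,-12 \right)}\right) = - 73 \left(\left(-2 - 11\right) + 0\right) = - 73 \left(-13 + 0\right) = \left(-73\right) \left(-13\right) = 949$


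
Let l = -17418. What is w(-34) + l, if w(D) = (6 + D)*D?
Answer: -16466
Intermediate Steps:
w(D) = D*(6 + D)
w(-34) + l = -34*(6 - 34) - 17418 = -34*(-28) - 17418 = 952 - 17418 = -16466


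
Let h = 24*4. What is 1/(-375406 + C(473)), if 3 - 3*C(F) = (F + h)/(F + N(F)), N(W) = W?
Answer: -2838/1065399959 ≈ -2.6638e-6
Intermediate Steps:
h = 96
C(F) = 1 - (96 + F)/(6*F) (C(F) = 1 - (F + 96)/(3*(F + F)) = 1 - (96 + F)/(3*(2*F)) = 1 - (96 + F)*1/(2*F)/3 = 1 - (96 + F)/(6*F))
1/(-375406 + C(473)) = 1/(-375406 + (5/6 - 16/473)) = 1/(-375406 + 2269/2838) = 1/(-1065399959/2838) = -2838/1065399959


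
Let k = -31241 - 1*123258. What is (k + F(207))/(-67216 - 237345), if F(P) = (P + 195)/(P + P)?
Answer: 10660364/21014709 ≈ 0.50728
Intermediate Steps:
k = -154499 (k = -31241 - 123258 = -154499)
F(P) = (195 + P)/(2*P) (F(P) = (195 + P)/((2*P)) = (195 + P)*(1/(2*P)) = (195 + P)/(2*P))
(k + F(207))/(-67216 - 237345) = (-154499 + (½)*(195 + 207)/207)/(-67216 - 237345) = (-154499 + (½)*(1/207)*402)/(-304561) = (-154499 + 67/69)*(-1/304561) = -10660364/69*(-1/304561) = 10660364/21014709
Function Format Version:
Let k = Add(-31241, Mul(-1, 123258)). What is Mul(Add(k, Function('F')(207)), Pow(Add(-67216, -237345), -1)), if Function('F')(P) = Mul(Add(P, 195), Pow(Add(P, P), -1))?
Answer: Rational(10660364, 21014709) ≈ 0.50728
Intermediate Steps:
k = -154499 (k = Add(-31241, -123258) = -154499)
Function('F')(P) = Mul(Rational(1, 2), Pow(P, -1), Add(195, P)) (Function('F')(P) = Mul(Add(195, P), Pow(Mul(2, P), -1)) = Mul(Add(195, P), Mul(Rational(1, 2), Pow(P, -1))) = Mul(Rational(1, 2), Pow(P, -1), Add(195, P)))
Mul(Add(k, Function('F')(207)), Pow(Add(-67216, -237345), -1)) = Mul(Add(-154499, Mul(Rational(1, 2), Pow(207, -1), Add(195, 207))), Pow(Add(-67216, -237345), -1)) = Mul(Add(-154499, Mul(Rational(1, 2), Rational(1, 207), 402)), Pow(-304561, -1)) = Mul(Add(-154499, Rational(67, 69)), Rational(-1, 304561)) = Mul(Rational(-10660364, 69), Rational(-1, 304561)) = Rational(10660364, 21014709)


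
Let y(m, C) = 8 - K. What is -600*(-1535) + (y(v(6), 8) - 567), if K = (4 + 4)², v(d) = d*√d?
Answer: 920377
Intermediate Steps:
v(d) = d^(3/2)
K = 64 (K = 8² = 64)
y(m, C) = -56 (y(m, C) = 8 - 1*64 = 8 - 64 = -56)
-600*(-1535) + (y(v(6), 8) - 567) = -600*(-1535) + (-56 - 567) = 921000 - 623 = 920377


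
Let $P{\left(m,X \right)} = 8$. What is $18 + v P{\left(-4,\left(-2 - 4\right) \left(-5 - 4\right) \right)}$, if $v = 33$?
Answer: $282$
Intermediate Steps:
$18 + v P{\left(-4,\left(-2 - 4\right) \left(-5 - 4\right) \right)} = 18 + 33 \cdot 8 = 18 + 264 = 282$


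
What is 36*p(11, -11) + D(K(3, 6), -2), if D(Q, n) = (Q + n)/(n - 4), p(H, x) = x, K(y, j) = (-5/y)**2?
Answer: -21391/54 ≈ -396.13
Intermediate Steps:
K(y, j) = 25/y**2
D(Q, n) = (Q + n)/(-4 + n)
36*p(11, -11) + D(K(3, 6), -2) = 36*(-11) + (25/3**2 - 2)/(-4 - 2) = -396 + (25*(1/9) - 2)/(-6) = -396 - (25/9 - 2)/6 = -396 - 1/6*7/9 = -396 - 7/54 = -21391/54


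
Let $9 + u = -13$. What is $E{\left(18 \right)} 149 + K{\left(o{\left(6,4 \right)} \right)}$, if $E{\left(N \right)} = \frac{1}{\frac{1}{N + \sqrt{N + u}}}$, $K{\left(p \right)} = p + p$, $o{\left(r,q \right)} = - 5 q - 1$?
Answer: $2640 + 298 i \approx 2640.0 + 298.0 i$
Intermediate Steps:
$u = -22$ ($u = -9 - 13 = -22$)
$o{\left(r,q \right)} = -1 - 5 q$
$K{\left(p \right)} = 2 p$
$E{\left(N \right)} = N + \sqrt{-22 + N}$ ($E{\left(N \right)} = \frac{1}{\frac{1}{N + \sqrt{N - 22}}} = \frac{1}{\frac{1}{N + \sqrt{-22 + N}}} = N + \sqrt{-22 + N}$)
$E{\left(18 \right)} 149 + K{\left(o{\left(6,4 \right)} \right)} = \left(18 + \sqrt{-22 + 18}\right) 149 + 2 \left(-1 - 20\right) = \left(18 + \sqrt{-4}\right) 149 + 2 \left(-1 - 20\right) = \left(18 + 2 i\right) 149 + 2 \left(-21\right) = \left(2682 + 298 i\right) - 42 = 2640 + 298 i$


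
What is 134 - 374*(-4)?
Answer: 1630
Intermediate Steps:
134 - 374*(-4) = 134 - 17*(-88) = 134 + 1496 = 1630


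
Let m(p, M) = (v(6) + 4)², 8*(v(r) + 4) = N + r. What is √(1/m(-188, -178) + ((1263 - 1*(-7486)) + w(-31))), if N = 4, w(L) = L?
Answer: √217966/5 ≈ 93.374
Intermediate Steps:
v(r) = -7/2 + r/8 (v(r) = -4 + (4 + r)/8 = -4 + (½ + r/8) = -7/2 + r/8)
m(p, M) = 25/16 (m(p, M) = ((-7/2 + (⅛)*6) + 4)² = ((-7/2 + ¾) + 4)² = (-11/4 + 4)² = (5/4)² = 25/16)
√(1/m(-188, -178) + ((1263 - 1*(-7486)) + w(-31))) = √(1/(25/16) + ((1263 - 1*(-7486)) - 31)) = √(16/25 + ((1263 + 7486) - 31)) = √(16/25 + (8749 - 31)) = √(16/25 + 8718) = √(217966/25) = √217966/5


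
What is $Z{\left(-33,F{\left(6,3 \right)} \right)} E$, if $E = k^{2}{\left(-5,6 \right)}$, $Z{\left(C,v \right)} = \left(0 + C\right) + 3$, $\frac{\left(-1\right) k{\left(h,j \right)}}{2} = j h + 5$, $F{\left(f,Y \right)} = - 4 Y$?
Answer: $-75000$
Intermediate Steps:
$k{\left(h,j \right)} = -10 - 2 h j$ ($k{\left(h,j \right)} = - 2 \left(j h + 5\right) = - 2 \left(h j + 5\right) = - 2 \left(5 + h j\right) = -10 - 2 h j$)
$Z{\left(C,v \right)} = 3 + C$ ($Z{\left(C,v \right)} = C + 3 = 3 + C$)
$E = 2500$ ($E = \left(-10 - \left(-10\right) 6\right)^{2} = \left(-10 + 60\right)^{2} = 50^{2} = 2500$)
$Z{\left(-33,F{\left(6,3 \right)} \right)} E = \left(3 - 33\right) 2500 = \left(-30\right) 2500 = -75000$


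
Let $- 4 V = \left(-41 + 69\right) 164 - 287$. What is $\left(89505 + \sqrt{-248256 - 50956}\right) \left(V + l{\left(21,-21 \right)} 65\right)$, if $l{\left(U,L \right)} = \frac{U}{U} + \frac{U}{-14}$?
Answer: $- \frac{396954675}{4} - \frac{4435 i \sqrt{74803}}{2} \approx -9.9239 \cdot 10^{7} - 6.0649 \cdot 10^{5} i$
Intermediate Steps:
$l{\left(U,L \right)} = 1 - \frac{U}{14}$ ($l{\left(U,L \right)} = 1 + U \left(- \frac{1}{14}\right) = 1 - \frac{U}{14}$)
$V = - \frac{4305}{4}$ ($V = - \frac{\left(-41 + 69\right) 164 - 287}{4} = - \frac{28 \cdot 164 - 287}{4} = - \frac{4592 - 287}{4} = \left(- \frac{1}{4}\right) 4305 = - \frac{4305}{4} \approx -1076.3$)
$\left(89505 + \sqrt{-248256 - 50956}\right) \left(V + l{\left(21,-21 \right)} 65\right) = \left(89505 + \sqrt{-248256 - 50956}\right) \left(- \frac{4305}{4} + \left(1 - \frac{3}{2}\right) 65\right) = \left(89505 + \sqrt{-299212}\right) \left(- \frac{4305}{4} + \left(1 - \frac{3}{2}\right) 65\right) = \left(89505 + 2 i \sqrt{74803}\right) \left(- \frac{4305}{4} - \frac{65}{2}\right) = \left(89505 + 2 i \sqrt{74803}\right) \left(- \frac{4435}{4}\right) = - \frac{396954675}{4} - \frac{4435 i \sqrt{74803}}{2}$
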